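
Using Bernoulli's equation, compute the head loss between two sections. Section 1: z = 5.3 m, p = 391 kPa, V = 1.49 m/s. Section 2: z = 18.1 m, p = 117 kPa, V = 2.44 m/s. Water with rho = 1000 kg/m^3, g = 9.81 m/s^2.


Total head at each section: H = z + p/(rho*g) + V^2/(2g).
H1 = 5.3 + 391*1000/(1000*9.81) + 1.49^2/(2*9.81)
   = 5.3 + 39.857 + 0.1132
   = 45.27 m.
H2 = 18.1 + 117*1000/(1000*9.81) + 2.44^2/(2*9.81)
   = 18.1 + 11.927 + 0.3034
   = 30.33 m.
h_L = H1 - H2 = 45.27 - 30.33 = 14.94 m.

14.94


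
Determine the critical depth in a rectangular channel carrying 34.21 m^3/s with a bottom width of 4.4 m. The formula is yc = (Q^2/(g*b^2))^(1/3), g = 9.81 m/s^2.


Using yc = (Q^2 / (g * b^2))^(1/3):
Q^2 = 34.21^2 = 1170.32.
g * b^2 = 9.81 * 4.4^2 = 9.81 * 19.36 = 189.92.
Q^2 / (g*b^2) = 1170.32 / 189.92 = 6.1622.
yc = 6.1622^(1/3) = 1.8333 m.

1.8333


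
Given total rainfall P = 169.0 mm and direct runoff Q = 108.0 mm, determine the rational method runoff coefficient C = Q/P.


The runoff coefficient C = runoff depth / rainfall depth.
C = 108.0 / 169.0
  = 0.6391.

0.6391


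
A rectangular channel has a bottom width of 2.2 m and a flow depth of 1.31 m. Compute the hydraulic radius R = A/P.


For a rectangular section:
Flow area A = b * y = 2.2 * 1.31 = 2.88 m^2.
Wetted perimeter P = b + 2y = 2.2 + 2*1.31 = 4.82 m.
Hydraulic radius R = A/P = 2.88 / 4.82 = 0.5979 m.

0.5979


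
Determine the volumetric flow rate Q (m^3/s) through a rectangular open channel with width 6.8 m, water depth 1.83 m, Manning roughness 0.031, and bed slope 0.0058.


For a rectangular channel, the cross-sectional area A = b * y = 6.8 * 1.83 = 12.44 m^2.
The wetted perimeter P = b + 2y = 6.8 + 2*1.83 = 10.46 m.
Hydraulic radius R = A/P = 12.44/10.46 = 1.1897 m.
Velocity V = (1/n)*R^(2/3)*S^(1/2) = (1/0.031)*1.1897^(2/3)*0.0058^(1/2) = 2.7583 m/s.
Discharge Q = A * V = 12.44 * 2.7583 = 34.324 m^3/s.

34.324


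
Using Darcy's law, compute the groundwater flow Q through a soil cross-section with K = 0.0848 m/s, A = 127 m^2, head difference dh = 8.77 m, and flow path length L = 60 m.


Darcy's law: Q = K * A * i, where i = dh/L.
Hydraulic gradient i = 8.77 / 60 = 0.146167.
Q = 0.0848 * 127 * 0.146167
  = 1.5742 m^3/s.

1.5742


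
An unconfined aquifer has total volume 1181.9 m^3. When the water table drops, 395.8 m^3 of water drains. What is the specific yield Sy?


Specific yield Sy = Volume drained / Total volume.
Sy = 395.8 / 1181.9
   = 0.3349.

0.3349


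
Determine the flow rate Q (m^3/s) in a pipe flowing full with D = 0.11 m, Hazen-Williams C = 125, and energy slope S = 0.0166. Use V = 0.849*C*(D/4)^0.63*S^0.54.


For a full circular pipe, R = D/4 = 0.11/4 = 0.0275 m.
V = 0.849 * 125 * 0.0275^0.63 * 0.0166^0.54
  = 0.849 * 125 * 0.103939 * 0.10936
  = 1.2063 m/s.
Pipe area A = pi*D^2/4 = pi*0.11^2/4 = 0.0095 m^2.
Q = A * V = 0.0095 * 1.2063 = 0.0115 m^3/s.

0.0115


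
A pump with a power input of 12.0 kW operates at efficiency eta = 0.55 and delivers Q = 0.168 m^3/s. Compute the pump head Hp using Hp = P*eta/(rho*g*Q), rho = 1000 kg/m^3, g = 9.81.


Pump head formula: Hp = P * eta / (rho * g * Q).
Numerator: P * eta = 12.0 * 1000 * 0.55 = 6600.0 W.
Denominator: rho * g * Q = 1000 * 9.81 * 0.168 = 1648.08.
Hp = 6600.0 / 1648.08 = 4.0 m.

4.0


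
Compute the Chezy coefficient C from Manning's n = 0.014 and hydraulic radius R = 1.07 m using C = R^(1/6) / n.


The Chezy coefficient relates to Manning's n through C = R^(1/6) / n.
R^(1/6) = 1.07^(1/6) = 1.01134.
C = 1.01134 / 0.014 = 72.24 m^(1/2)/s.

72.24


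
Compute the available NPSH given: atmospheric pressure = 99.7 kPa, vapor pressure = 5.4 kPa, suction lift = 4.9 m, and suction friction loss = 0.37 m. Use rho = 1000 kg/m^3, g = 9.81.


NPSHa = p_atm/(rho*g) - z_s - hf_s - p_vap/(rho*g).
p_atm/(rho*g) = 99.7*1000 / (1000*9.81) = 10.163 m.
p_vap/(rho*g) = 5.4*1000 / (1000*9.81) = 0.55 m.
NPSHa = 10.163 - 4.9 - 0.37 - 0.55
      = 4.34 m.

4.34


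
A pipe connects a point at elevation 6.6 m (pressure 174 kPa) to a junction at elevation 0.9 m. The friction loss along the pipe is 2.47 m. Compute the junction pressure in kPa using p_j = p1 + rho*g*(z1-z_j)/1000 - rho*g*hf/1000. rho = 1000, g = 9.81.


Junction pressure: p_j = p1 + rho*g*(z1 - z_j)/1000 - rho*g*hf/1000.
Elevation term = 1000*9.81*(6.6 - 0.9)/1000 = 55.917 kPa.
Friction term = 1000*9.81*2.47/1000 = 24.231 kPa.
p_j = 174 + 55.917 - 24.231 = 205.69 kPa.

205.69


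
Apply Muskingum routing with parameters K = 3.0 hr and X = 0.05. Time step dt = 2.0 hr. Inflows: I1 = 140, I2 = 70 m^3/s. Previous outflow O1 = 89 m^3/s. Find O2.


Muskingum coefficients:
denom = 2*K*(1-X) + dt = 2*3.0*(1-0.05) + 2.0 = 7.7.
C0 = (dt - 2*K*X)/denom = (2.0 - 2*3.0*0.05)/7.7 = 0.2208.
C1 = (dt + 2*K*X)/denom = (2.0 + 2*3.0*0.05)/7.7 = 0.2987.
C2 = (2*K*(1-X) - dt)/denom = 0.4805.
O2 = C0*I2 + C1*I1 + C2*O1
   = 0.2208*70 + 0.2987*140 + 0.4805*89
   = 100.04 m^3/s.

100.04


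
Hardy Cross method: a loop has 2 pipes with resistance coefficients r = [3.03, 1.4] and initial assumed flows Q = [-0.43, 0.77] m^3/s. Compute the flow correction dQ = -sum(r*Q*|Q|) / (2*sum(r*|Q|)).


Numerator terms (r*Q*|Q|): 3.03*-0.43*|-0.43| = -0.5602; 1.4*0.77*|0.77| = 0.8301.
Sum of numerator = 0.2698.
Denominator terms (r*|Q|): 3.03*|-0.43| = 1.3029; 1.4*|0.77| = 1.078.
2 * sum of denominator = 2 * 2.3809 = 4.7618.
dQ = -0.2698 / 4.7618 = -0.0567 m^3/s.

-0.0567


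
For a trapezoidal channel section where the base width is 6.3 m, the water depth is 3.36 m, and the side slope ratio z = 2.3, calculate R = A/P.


For a trapezoidal section with side slope z:
A = (b + z*y)*y = (6.3 + 2.3*3.36)*3.36 = 47.134 m^2.
P = b + 2*y*sqrt(1 + z^2) = 6.3 + 2*3.36*sqrt(1 + 2.3^2) = 23.154 m.
R = A/P = 47.134 / 23.154 = 2.0357 m.

2.0357


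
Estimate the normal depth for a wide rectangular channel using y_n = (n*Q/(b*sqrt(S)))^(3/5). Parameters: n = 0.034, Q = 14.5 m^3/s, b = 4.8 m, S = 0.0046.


We use the wide-channel approximation y_n = (n*Q/(b*sqrt(S)))^(3/5).
sqrt(S) = sqrt(0.0046) = 0.067823.
Numerator: n*Q = 0.034 * 14.5 = 0.493.
Denominator: b*sqrt(S) = 4.8 * 0.067823 = 0.32555.
arg = 1.5144.
y_n = 1.5144^(3/5) = 1.2827 m.

1.2827


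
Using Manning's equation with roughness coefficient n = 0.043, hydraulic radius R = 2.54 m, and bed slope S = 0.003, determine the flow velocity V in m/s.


Manning's equation gives V = (1/n) * R^(2/3) * S^(1/2).
First, compute R^(2/3) = 2.54^(2/3) = 1.8616.
Next, S^(1/2) = 0.003^(1/2) = 0.054772.
Then 1/n = 1/0.043 = 23.26.
V = 23.26 * 1.8616 * 0.054772 = 2.3713 m/s.

2.3713


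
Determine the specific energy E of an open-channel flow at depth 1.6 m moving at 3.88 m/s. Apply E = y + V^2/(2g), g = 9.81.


Specific energy E = y + V^2/(2g).
Velocity head = V^2/(2g) = 3.88^2 / (2*9.81) = 15.0544 / 19.62 = 0.7673 m.
E = 1.6 + 0.7673 = 2.3673 m.

2.3673


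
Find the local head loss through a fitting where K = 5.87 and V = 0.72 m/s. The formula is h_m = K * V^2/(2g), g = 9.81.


Minor loss formula: h_m = K * V^2/(2g).
V^2 = 0.72^2 = 0.5184.
V^2/(2g) = 0.5184 / 19.62 = 0.0264 m.
h_m = 5.87 * 0.0264 = 0.1551 m.

0.1551


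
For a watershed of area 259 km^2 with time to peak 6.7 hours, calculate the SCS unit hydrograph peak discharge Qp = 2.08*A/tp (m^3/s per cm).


SCS formula: Qp = 2.08 * A / tp.
Qp = 2.08 * 259 / 6.7
   = 538.72 / 6.7
   = 80.41 m^3/s per cm.

80.41


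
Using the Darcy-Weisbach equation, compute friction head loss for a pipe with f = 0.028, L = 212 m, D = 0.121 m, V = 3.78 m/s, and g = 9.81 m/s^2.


Darcy-Weisbach equation: h_f = f * (L/D) * V^2/(2g).
f * L/D = 0.028 * 212/0.121 = 49.0579.
V^2/(2g) = 3.78^2 / (2*9.81) = 14.2884 / 19.62 = 0.7283 m.
h_f = 49.0579 * 0.7283 = 35.727 m.

35.727


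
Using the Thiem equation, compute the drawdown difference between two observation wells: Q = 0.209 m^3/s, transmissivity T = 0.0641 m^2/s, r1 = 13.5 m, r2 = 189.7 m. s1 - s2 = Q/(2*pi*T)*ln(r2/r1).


Thiem equation: s1 - s2 = Q/(2*pi*T) * ln(r2/r1).
ln(r2/r1) = ln(189.7/13.5) = 2.6428.
Q/(2*pi*T) = 0.209 / (2*pi*0.0641) = 0.209 / 0.4028 = 0.5189.
s1 - s2 = 0.5189 * 2.6428 = 1.3714 m.

1.3714


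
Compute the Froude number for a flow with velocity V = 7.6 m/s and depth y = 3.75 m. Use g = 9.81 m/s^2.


The Froude number is defined as Fr = V / sqrt(g*y).
g*y = 9.81 * 3.75 = 36.7875.
sqrt(g*y) = sqrt(36.7875) = 6.0653.
Fr = 7.6 / 6.0653 = 1.253.

1.253


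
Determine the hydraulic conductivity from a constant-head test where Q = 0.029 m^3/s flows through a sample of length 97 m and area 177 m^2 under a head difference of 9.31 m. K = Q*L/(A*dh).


From K = Q*L / (A*dh):
Numerator: Q*L = 0.029 * 97 = 2.813.
Denominator: A*dh = 177 * 9.31 = 1647.87.
K = 2.813 / 1647.87 = 0.001707 m/s.

0.001707


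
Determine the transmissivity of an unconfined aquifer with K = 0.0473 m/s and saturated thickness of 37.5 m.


Transmissivity is defined as T = K * h.
T = 0.0473 * 37.5
  = 1.7738 m^2/s.

1.7738


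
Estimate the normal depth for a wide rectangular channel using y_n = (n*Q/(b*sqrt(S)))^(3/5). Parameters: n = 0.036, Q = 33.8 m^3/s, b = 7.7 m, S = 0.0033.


We use the wide-channel approximation y_n = (n*Q/(b*sqrt(S)))^(3/5).
sqrt(S) = sqrt(0.0033) = 0.057446.
Numerator: n*Q = 0.036 * 33.8 = 1.2168.
Denominator: b*sqrt(S) = 7.7 * 0.057446 = 0.442334.
arg = 2.7509.
y_n = 2.7509^(3/5) = 1.8352 m.

1.8352


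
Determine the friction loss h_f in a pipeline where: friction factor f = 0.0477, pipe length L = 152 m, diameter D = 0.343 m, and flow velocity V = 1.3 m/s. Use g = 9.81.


Darcy-Weisbach equation: h_f = f * (L/D) * V^2/(2g).
f * L/D = 0.0477 * 152/0.343 = 21.1382.
V^2/(2g) = 1.3^2 / (2*9.81) = 1.69 / 19.62 = 0.0861 m.
h_f = 21.1382 * 0.0861 = 1.821 m.

1.821


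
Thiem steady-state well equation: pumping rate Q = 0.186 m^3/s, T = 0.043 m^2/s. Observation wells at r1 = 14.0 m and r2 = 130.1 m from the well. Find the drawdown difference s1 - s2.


Thiem equation: s1 - s2 = Q/(2*pi*T) * ln(r2/r1).
ln(r2/r1) = ln(130.1/14.0) = 2.2292.
Q/(2*pi*T) = 0.186 / (2*pi*0.043) = 0.186 / 0.2702 = 0.6884.
s1 - s2 = 0.6884 * 2.2292 = 1.5347 m.

1.5347


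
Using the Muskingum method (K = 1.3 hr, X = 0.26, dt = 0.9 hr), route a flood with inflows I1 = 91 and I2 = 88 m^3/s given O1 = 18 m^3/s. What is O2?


Muskingum coefficients:
denom = 2*K*(1-X) + dt = 2*1.3*(1-0.26) + 0.9 = 2.824.
C0 = (dt - 2*K*X)/denom = (0.9 - 2*1.3*0.26)/2.824 = 0.0793.
C1 = (dt + 2*K*X)/denom = (0.9 + 2*1.3*0.26)/2.824 = 0.5581.
C2 = (2*K*(1-X) - dt)/denom = 0.3626.
O2 = C0*I2 + C1*I1 + C2*O1
   = 0.0793*88 + 0.5581*91 + 0.3626*18
   = 64.29 m^3/s.

64.29


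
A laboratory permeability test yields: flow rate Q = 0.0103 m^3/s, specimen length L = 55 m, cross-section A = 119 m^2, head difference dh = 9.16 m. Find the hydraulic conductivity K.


From K = Q*L / (A*dh):
Numerator: Q*L = 0.0103 * 55 = 0.5665.
Denominator: A*dh = 119 * 9.16 = 1090.04.
K = 0.5665 / 1090.04 = 0.00052 m/s.

0.00052


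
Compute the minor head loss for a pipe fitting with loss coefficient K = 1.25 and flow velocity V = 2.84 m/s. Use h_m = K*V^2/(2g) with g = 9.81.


Minor loss formula: h_m = K * V^2/(2g).
V^2 = 2.84^2 = 8.0656.
V^2/(2g) = 8.0656 / 19.62 = 0.4111 m.
h_m = 1.25 * 0.4111 = 0.5139 m.

0.5139


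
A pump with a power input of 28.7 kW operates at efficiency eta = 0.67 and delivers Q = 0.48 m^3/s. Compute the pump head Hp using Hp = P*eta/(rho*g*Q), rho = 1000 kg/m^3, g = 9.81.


Pump head formula: Hp = P * eta / (rho * g * Q).
Numerator: P * eta = 28.7 * 1000 * 0.67 = 19229.0 W.
Denominator: rho * g * Q = 1000 * 9.81 * 0.48 = 4708.8.
Hp = 19229.0 / 4708.8 = 4.08 m.

4.08


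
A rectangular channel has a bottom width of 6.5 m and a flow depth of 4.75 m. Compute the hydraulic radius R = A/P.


For a rectangular section:
Flow area A = b * y = 6.5 * 4.75 = 30.88 m^2.
Wetted perimeter P = b + 2y = 6.5 + 2*4.75 = 16.0 m.
Hydraulic radius R = A/P = 30.88 / 16.0 = 1.9297 m.

1.9297


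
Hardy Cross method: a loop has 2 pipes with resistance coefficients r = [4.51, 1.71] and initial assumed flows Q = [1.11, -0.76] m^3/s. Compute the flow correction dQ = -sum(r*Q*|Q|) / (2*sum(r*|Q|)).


Numerator terms (r*Q*|Q|): 4.51*1.11*|1.11| = 5.5568; 1.71*-0.76*|-0.76| = -0.9877.
Sum of numerator = 4.5691.
Denominator terms (r*|Q|): 4.51*|1.11| = 5.0061; 1.71*|-0.76| = 1.2996.
2 * sum of denominator = 2 * 6.3057 = 12.6114.
dQ = -4.5691 / 12.6114 = -0.3623 m^3/s.

-0.3623


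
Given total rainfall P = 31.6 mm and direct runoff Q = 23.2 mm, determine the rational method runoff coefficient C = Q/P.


The runoff coefficient C = runoff depth / rainfall depth.
C = 23.2 / 31.6
  = 0.7342.

0.7342


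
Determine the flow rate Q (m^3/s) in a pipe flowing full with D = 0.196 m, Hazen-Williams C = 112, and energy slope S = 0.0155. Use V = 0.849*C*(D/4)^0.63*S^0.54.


For a full circular pipe, R = D/4 = 0.196/4 = 0.049 m.
V = 0.849 * 112 * 0.049^0.63 * 0.0155^0.54
  = 0.849 * 112 * 0.149563 * 0.105385
  = 1.4987 m/s.
Pipe area A = pi*D^2/4 = pi*0.196^2/4 = 0.0302 m^2.
Q = A * V = 0.0302 * 1.4987 = 0.0452 m^3/s.

0.0452


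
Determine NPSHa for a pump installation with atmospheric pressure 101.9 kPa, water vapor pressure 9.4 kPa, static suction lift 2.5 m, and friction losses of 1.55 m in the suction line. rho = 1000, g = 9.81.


NPSHa = p_atm/(rho*g) - z_s - hf_s - p_vap/(rho*g).
p_atm/(rho*g) = 101.9*1000 / (1000*9.81) = 10.387 m.
p_vap/(rho*g) = 9.4*1000 / (1000*9.81) = 0.958 m.
NPSHa = 10.387 - 2.5 - 1.55 - 0.958
      = 5.38 m.

5.38


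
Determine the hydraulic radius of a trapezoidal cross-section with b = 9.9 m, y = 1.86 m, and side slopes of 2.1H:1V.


For a trapezoidal section with side slope z:
A = (b + z*y)*y = (9.9 + 2.1*1.86)*1.86 = 25.679 m^2.
P = b + 2*y*sqrt(1 + z^2) = 9.9 + 2*1.86*sqrt(1 + 2.1^2) = 18.552 m.
R = A/P = 25.679 / 18.552 = 1.3841 m.

1.3841


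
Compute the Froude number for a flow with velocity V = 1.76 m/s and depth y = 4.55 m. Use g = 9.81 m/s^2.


The Froude number is defined as Fr = V / sqrt(g*y).
g*y = 9.81 * 4.55 = 44.6355.
sqrt(g*y) = sqrt(44.6355) = 6.681.
Fr = 1.76 / 6.681 = 0.2634.

0.2634


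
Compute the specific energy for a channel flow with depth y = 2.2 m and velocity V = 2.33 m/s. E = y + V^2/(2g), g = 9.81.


Specific energy E = y + V^2/(2g).
Velocity head = V^2/(2g) = 2.33^2 / (2*9.81) = 5.4289 / 19.62 = 0.2767 m.
E = 2.2 + 0.2767 = 2.4767 m.

2.4767


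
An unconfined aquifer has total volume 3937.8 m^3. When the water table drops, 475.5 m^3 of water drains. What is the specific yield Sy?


Specific yield Sy = Volume drained / Total volume.
Sy = 475.5 / 3937.8
   = 0.1208.

0.1208


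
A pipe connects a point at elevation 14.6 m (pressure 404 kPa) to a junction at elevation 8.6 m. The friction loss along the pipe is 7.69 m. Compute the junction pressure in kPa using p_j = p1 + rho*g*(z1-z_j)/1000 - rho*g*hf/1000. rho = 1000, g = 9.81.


Junction pressure: p_j = p1 + rho*g*(z1 - z_j)/1000 - rho*g*hf/1000.
Elevation term = 1000*9.81*(14.6 - 8.6)/1000 = 58.86 kPa.
Friction term = 1000*9.81*7.69/1000 = 75.439 kPa.
p_j = 404 + 58.86 - 75.439 = 387.42 kPa.

387.42


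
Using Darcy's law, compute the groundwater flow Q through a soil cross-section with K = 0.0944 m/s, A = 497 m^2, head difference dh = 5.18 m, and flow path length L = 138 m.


Darcy's law: Q = K * A * i, where i = dh/L.
Hydraulic gradient i = 5.18 / 138 = 0.037536.
Q = 0.0944 * 497 * 0.037536
  = 1.7611 m^3/s.

1.7611


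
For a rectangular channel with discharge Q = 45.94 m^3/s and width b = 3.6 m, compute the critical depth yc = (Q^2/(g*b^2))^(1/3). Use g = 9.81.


Using yc = (Q^2 / (g * b^2))^(1/3):
Q^2 = 45.94^2 = 2110.48.
g * b^2 = 9.81 * 3.6^2 = 9.81 * 12.96 = 127.14.
Q^2 / (g*b^2) = 2110.48 / 127.14 = 16.5997.
yc = 16.5997^(1/3) = 2.551 m.

2.551


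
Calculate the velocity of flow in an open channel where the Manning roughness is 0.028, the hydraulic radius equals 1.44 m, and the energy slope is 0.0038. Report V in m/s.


Manning's equation gives V = (1/n) * R^(2/3) * S^(1/2).
First, compute R^(2/3) = 1.44^(2/3) = 1.2752.
Next, S^(1/2) = 0.0038^(1/2) = 0.061644.
Then 1/n = 1/0.028 = 35.71.
V = 35.71 * 1.2752 * 0.061644 = 2.8074 m/s.

2.8074


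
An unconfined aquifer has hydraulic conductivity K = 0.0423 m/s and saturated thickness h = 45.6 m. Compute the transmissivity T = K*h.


Transmissivity is defined as T = K * h.
T = 0.0423 * 45.6
  = 1.9289 m^2/s.

1.9289


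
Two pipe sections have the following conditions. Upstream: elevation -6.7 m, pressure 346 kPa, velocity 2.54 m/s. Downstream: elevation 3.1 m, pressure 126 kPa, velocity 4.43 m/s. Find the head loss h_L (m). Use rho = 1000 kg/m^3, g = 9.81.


Total head at each section: H = z + p/(rho*g) + V^2/(2g).
H1 = -6.7 + 346*1000/(1000*9.81) + 2.54^2/(2*9.81)
   = -6.7 + 35.27 + 0.3288
   = 28.899 m.
H2 = 3.1 + 126*1000/(1000*9.81) + 4.43^2/(2*9.81)
   = 3.1 + 12.844 + 1.0002
   = 16.944 m.
h_L = H1 - H2 = 28.899 - 16.944 = 11.955 m.

11.955


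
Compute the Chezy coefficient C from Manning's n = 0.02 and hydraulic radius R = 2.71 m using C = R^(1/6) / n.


The Chezy coefficient relates to Manning's n through C = R^(1/6) / n.
R^(1/6) = 2.71^(1/6) = 1.18076.
C = 1.18076 / 0.02 = 59.04 m^(1/2)/s.

59.04


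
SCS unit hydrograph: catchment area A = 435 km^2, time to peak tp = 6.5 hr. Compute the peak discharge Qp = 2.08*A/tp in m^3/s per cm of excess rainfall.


SCS formula: Qp = 2.08 * A / tp.
Qp = 2.08 * 435 / 6.5
   = 904.8 / 6.5
   = 139.2 m^3/s per cm.

139.2


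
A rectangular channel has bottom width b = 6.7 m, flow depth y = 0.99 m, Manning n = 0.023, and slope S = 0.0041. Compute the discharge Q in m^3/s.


For a rectangular channel, the cross-sectional area A = b * y = 6.7 * 0.99 = 6.63 m^2.
The wetted perimeter P = b + 2y = 6.7 + 2*0.99 = 8.68 m.
Hydraulic radius R = A/P = 6.63/8.68 = 0.7642 m.
Velocity V = (1/n)*R^(2/3)*S^(1/2) = (1/0.023)*0.7642^(2/3)*0.0041^(1/2) = 2.327 m/s.
Discharge Q = A * V = 6.63 * 2.327 = 15.435 m^3/s.

15.435


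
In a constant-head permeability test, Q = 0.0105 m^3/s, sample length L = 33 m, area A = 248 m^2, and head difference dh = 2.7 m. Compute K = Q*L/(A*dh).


From K = Q*L / (A*dh):
Numerator: Q*L = 0.0105 * 33 = 0.3465.
Denominator: A*dh = 248 * 2.7 = 669.6.
K = 0.3465 / 669.6 = 0.000517 m/s.

0.000517


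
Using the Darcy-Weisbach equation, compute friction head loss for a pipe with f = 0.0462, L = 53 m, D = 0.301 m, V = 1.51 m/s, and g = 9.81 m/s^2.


Darcy-Weisbach equation: h_f = f * (L/D) * V^2/(2g).
f * L/D = 0.0462 * 53/0.301 = 8.1349.
V^2/(2g) = 1.51^2 / (2*9.81) = 2.2801 / 19.62 = 0.1162 m.
h_f = 8.1349 * 0.1162 = 0.945 m.

0.945


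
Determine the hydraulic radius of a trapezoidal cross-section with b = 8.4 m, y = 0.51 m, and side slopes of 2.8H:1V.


For a trapezoidal section with side slope z:
A = (b + z*y)*y = (8.4 + 2.8*0.51)*0.51 = 5.012 m^2.
P = b + 2*y*sqrt(1 + z^2) = 8.4 + 2*0.51*sqrt(1 + 2.8^2) = 11.433 m.
R = A/P = 5.012 / 11.433 = 0.4384 m.

0.4384


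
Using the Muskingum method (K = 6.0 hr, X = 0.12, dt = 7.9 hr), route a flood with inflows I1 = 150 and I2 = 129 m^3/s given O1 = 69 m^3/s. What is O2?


Muskingum coefficients:
denom = 2*K*(1-X) + dt = 2*6.0*(1-0.12) + 7.9 = 18.46.
C0 = (dt - 2*K*X)/denom = (7.9 - 2*6.0*0.12)/18.46 = 0.3499.
C1 = (dt + 2*K*X)/denom = (7.9 + 2*6.0*0.12)/18.46 = 0.506.
C2 = (2*K*(1-X) - dt)/denom = 0.1441.
O2 = C0*I2 + C1*I1 + C2*O1
   = 0.3499*129 + 0.506*150 + 0.1441*69
   = 130.98 m^3/s.

130.98


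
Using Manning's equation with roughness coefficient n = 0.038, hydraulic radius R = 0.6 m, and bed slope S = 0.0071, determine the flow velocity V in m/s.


Manning's equation gives V = (1/n) * R^(2/3) * S^(1/2).
First, compute R^(2/3) = 0.6^(2/3) = 0.7114.
Next, S^(1/2) = 0.0071^(1/2) = 0.084261.
Then 1/n = 1/0.038 = 26.32.
V = 26.32 * 0.7114 * 0.084261 = 1.5774 m/s.

1.5774


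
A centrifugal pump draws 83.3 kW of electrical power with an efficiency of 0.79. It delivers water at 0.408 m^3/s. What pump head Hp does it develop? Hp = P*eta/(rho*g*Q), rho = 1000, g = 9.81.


Pump head formula: Hp = P * eta / (rho * g * Q).
Numerator: P * eta = 83.3 * 1000 * 0.79 = 65807.0 W.
Denominator: rho * g * Q = 1000 * 9.81 * 0.408 = 4002.48.
Hp = 65807.0 / 4002.48 = 16.44 m.

16.44


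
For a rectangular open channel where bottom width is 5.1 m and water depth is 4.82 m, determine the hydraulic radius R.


For a rectangular section:
Flow area A = b * y = 5.1 * 4.82 = 24.58 m^2.
Wetted perimeter P = b + 2y = 5.1 + 2*4.82 = 14.74 m.
Hydraulic radius R = A/P = 24.58 / 14.74 = 1.6677 m.

1.6677


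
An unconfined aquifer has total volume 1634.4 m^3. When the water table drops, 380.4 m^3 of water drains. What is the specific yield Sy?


Specific yield Sy = Volume drained / Total volume.
Sy = 380.4 / 1634.4
   = 0.2327.

0.2327


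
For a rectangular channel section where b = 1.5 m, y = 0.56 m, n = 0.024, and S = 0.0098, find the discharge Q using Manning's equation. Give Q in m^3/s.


For a rectangular channel, the cross-sectional area A = b * y = 1.5 * 0.56 = 0.84 m^2.
The wetted perimeter P = b + 2y = 1.5 + 2*0.56 = 2.62 m.
Hydraulic radius R = A/P = 0.84/2.62 = 0.3206 m.
Velocity V = (1/n)*R^(2/3)*S^(1/2) = (1/0.024)*0.3206^(2/3)*0.0098^(1/2) = 1.9322 m/s.
Discharge Q = A * V = 0.84 * 1.9322 = 1.623 m^3/s.

1.623


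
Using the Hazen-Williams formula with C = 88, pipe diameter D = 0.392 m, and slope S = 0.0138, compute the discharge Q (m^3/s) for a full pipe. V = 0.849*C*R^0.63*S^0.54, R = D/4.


For a full circular pipe, R = D/4 = 0.392/4 = 0.098 m.
V = 0.849 * 88 * 0.098^0.63 * 0.0138^0.54
  = 0.849 * 88 * 0.231458 * 0.098977
  = 1.7116 m/s.
Pipe area A = pi*D^2/4 = pi*0.392^2/4 = 0.1207 m^2.
Q = A * V = 0.1207 * 1.7116 = 0.2066 m^3/s.

0.2066


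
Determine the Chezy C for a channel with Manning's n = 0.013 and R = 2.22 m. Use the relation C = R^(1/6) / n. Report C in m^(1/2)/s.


The Chezy coefficient relates to Manning's n through C = R^(1/6) / n.
R^(1/6) = 2.22^(1/6) = 1.142156.
C = 1.142156 / 0.013 = 87.86 m^(1/2)/s.

87.86


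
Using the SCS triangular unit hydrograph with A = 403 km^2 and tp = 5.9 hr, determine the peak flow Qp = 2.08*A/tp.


SCS formula: Qp = 2.08 * A / tp.
Qp = 2.08 * 403 / 5.9
   = 838.24 / 5.9
   = 142.07 m^3/s per cm.

142.07


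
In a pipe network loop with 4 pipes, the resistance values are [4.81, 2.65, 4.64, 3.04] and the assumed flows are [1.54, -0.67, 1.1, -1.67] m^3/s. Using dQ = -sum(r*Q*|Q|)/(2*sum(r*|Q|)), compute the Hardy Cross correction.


Numerator terms (r*Q*|Q|): 4.81*1.54*|1.54| = 11.4074; 2.65*-0.67*|-0.67| = -1.1896; 4.64*1.1*|1.1| = 5.6144; 3.04*-1.67*|-1.67| = -8.4783.
Sum of numerator = 7.354.
Denominator terms (r*|Q|): 4.81*|1.54| = 7.4074; 2.65*|-0.67| = 1.7755; 4.64*|1.1| = 5.104; 3.04*|-1.67| = 5.0768.
2 * sum of denominator = 2 * 19.3637 = 38.7274.
dQ = -7.354 / 38.7274 = -0.1899 m^3/s.

-0.1899


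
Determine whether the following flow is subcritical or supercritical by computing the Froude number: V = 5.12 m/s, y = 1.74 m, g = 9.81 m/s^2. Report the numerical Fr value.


The Froude number is defined as Fr = V / sqrt(g*y).
g*y = 9.81 * 1.74 = 17.0694.
sqrt(g*y) = sqrt(17.0694) = 4.1315.
Fr = 5.12 / 4.1315 = 1.2393.
Since Fr > 1, the flow is supercritical.

1.2393


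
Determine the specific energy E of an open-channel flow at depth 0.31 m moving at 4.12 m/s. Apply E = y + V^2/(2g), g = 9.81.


Specific energy E = y + V^2/(2g).
Velocity head = V^2/(2g) = 4.12^2 / (2*9.81) = 16.9744 / 19.62 = 0.8652 m.
E = 0.31 + 0.8652 = 1.1752 m.

1.1752


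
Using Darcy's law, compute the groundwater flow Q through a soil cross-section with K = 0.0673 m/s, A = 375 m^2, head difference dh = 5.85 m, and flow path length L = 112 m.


Darcy's law: Q = K * A * i, where i = dh/L.
Hydraulic gradient i = 5.85 / 112 = 0.052232.
Q = 0.0673 * 375 * 0.052232
  = 1.3182 m^3/s.

1.3182


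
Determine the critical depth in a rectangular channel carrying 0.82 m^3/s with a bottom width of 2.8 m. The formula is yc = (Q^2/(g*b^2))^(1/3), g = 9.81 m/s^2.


Using yc = (Q^2 / (g * b^2))^(1/3):
Q^2 = 0.82^2 = 0.67.
g * b^2 = 9.81 * 2.8^2 = 9.81 * 7.84 = 76.91.
Q^2 / (g*b^2) = 0.67 / 76.91 = 0.0087.
yc = 0.0087^(1/3) = 0.206 m.

0.206


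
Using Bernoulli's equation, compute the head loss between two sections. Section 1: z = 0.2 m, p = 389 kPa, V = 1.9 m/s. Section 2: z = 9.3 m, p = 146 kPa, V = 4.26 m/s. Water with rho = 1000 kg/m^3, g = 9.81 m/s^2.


Total head at each section: H = z + p/(rho*g) + V^2/(2g).
H1 = 0.2 + 389*1000/(1000*9.81) + 1.9^2/(2*9.81)
   = 0.2 + 39.653 + 0.184
   = 40.037 m.
H2 = 9.3 + 146*1000/(1000*9.81) + 4.26^2/(2*9.81)
   = 9.3 + 14.883 + 0.925
   = 25.108 m.
h_L = H1 - H2 = 40.037 - 25.108 = 14.93 m.

14.93


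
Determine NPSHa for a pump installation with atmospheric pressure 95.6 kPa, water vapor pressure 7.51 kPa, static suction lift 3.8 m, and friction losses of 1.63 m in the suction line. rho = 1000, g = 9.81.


NPSHa = p_atm/(rho*g) - z_s - hf_s - p_vap/(rho*g).
p_atm/(rho*g) = 95.6*1000 / (1000*9.81) = 9.745 m.
p_vap/(rho*g) = 7.51*1000 / (1000*9.81) = 0.766 m.
NPSHa = 9.745 - 3.8 - 1.63 - 0.766
      = 3.55 m.

3.55


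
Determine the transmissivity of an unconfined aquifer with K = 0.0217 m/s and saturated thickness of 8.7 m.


Transmissivity is defined as T = K * h.
T = 0.0217 * 8.7
  = 0.1888 m^2/s.

0.1888


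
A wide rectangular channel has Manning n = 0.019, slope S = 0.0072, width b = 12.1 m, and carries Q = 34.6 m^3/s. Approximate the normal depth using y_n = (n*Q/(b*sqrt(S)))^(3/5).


We use the wide-channel approximation y_n = (n*Q/(b*sqrt(S)))^(3/5).
sqrt(S) = sqrt(0.0072) = 0.084853.
Numerator: n*Q = 0.019 * 34.6 = 0.6574.
Denominator: b*sqrt(S) = 12.1 * 0.084853 = 1.026721.
arg = 0.6403.
y_n = 0.6403^(3/5) = 0.7653 m.

0.7653


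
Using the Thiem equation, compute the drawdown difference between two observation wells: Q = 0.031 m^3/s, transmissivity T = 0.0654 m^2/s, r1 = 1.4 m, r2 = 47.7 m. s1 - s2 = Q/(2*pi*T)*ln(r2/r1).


Thiem equation: s1 - s2 = Q/(2*pi*T) * ln(r2/r1).
ln(r2/r1) = ln(47.7/1.4) = 3.5285.
Q/(2*pi*T) = 0.031 / (2*pi*0.0654) = 0.031 / 0.4109 = 0.0754.
s1 - s2 = 0.0754 * 3.5285 = 0.2662 m.

0.2662


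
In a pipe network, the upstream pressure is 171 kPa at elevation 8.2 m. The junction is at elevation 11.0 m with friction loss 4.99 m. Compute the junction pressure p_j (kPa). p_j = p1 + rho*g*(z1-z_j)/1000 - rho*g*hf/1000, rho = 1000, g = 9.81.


Junction pressure: p_j = p1 + rho*g*(z1 - z_j)/1000 - rho*g*hf/1000.
Elevation term = 1000*9.81*(8.2 - 11.0)/1000 = -27.468 kPa.
Friction term = 1000*9.81*4.99/1000 = 48.952 kPa.
p_j = 171 + -27.468 - 48.952 = 94.58 kPa.

94.58


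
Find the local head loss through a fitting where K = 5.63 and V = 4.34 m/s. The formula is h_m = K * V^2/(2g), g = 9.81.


Minor loss formula: h_m = K * V^2/(2g).
V^2 = 4.34^2 = 18.8356.
V^2/(2g) = 18.8356 / 19.62 = 0.96 m.
h_m = 5.63 * 0.96 = 5.4049 m.

5.4049


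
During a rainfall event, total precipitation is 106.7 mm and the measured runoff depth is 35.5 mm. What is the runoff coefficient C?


The runoff coefficient C = runoff depth / rainfall depth.
C = 35.5 / 106.7
  = 0.3327.

0.3327


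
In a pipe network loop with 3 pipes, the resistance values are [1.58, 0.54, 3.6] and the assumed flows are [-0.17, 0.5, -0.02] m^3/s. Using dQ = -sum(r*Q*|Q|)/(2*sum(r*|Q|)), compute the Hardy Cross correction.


Numerator terms (r*Q*|Q|): 1.58*-0.17*|-0.17| = -0.0457; 0.54*0.5*|0.5| = 0.135; 3.6*-0.02*|-0.02| = -0.0014.
Sum of numerator = 0.0879.
Denominator terms (r*|Q|): 1.58*|-0.17| = 0.2686; 0.54*|0.5| = 0.27; 3.6*|-0.02| = 0.072.
2 * sum of denominator = 2 * 0.6106 = 1.2212.
dQ = -0.0879 / 1.2212 = -0.072 m^3/s.

-0.072


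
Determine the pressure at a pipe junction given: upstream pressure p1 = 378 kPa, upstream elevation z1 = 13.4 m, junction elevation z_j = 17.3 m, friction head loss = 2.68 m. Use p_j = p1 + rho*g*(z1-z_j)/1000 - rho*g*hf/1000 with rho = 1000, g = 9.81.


Junction pressure: p_j = p1 + rho*g*(z1 - z_j)/1000 - rho*g*hf/1000.
Elevation term = 1000*9.81*(13.4 - 17.3)/1000 = -38.259 kPa.
Friction term = 1000*9.81*2.68/1000 = 26.291 kPa.
p_j = 378 + -38.259 - 26.291 = 313.45 kPa.

313.45


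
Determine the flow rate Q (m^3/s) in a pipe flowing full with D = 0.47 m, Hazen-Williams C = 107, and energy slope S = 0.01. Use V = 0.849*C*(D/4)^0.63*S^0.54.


For a full circular pipe, R = D/4 = 0.47/4 = 0.1175 m.
V = 0.849 * 107 * 0.1175^0.63 * 0.01^0.54
  = 0.849 * 107 * 0.259492 * 0.083176
  = 1.9607 m/s.
Pipe area A = pi*D^2/4 = pi*0.47^2/4 = 0.1735 m^2.
Q = A * V = 0.1735 * 1.9607 = 0.3402 m^3/s.

0.3402


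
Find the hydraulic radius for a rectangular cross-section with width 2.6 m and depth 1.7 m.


For a rectangular section:
Flow area A = b * y = 2.6 * 1.7 = 4.42 m^2.
Wetted perimeter P = b + 2y = 2.6 + 2*1.7 = 6.0 m.
Hydraulic radius R = A/P = 4.42 / 6.0 = 0.7367 m.

0.7367


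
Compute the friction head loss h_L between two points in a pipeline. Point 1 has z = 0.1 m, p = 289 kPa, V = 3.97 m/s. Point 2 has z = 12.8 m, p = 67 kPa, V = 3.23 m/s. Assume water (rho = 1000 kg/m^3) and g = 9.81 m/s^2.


Total head at each section: H = z + p/(rho*g) + V^2/(2g).
H1 = 0.1 + 289*1000/(1000*9.81) + 3.97^2/(2*9.81)
   = 0.1 + 29.46 + 0.8033
   = 30.363 m.
H2 = 12.8 + 67*1000/(1000*9.81) + 3.23^2/(2*9.81)
   = 12.8 + 6.83 + 0.5317
   = 20.162 m.
h_L = H1 - H2 = 30.363 - 20.162 = 10.202 m.

10.202


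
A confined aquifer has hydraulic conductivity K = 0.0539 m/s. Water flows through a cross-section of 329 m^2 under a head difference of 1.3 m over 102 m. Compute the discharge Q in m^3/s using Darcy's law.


Darcy's law: Q = K * A * i, where i = dh/L.
Hydraulic gradient i = 1.3 / 102 = 0.012745.
Q = 0.0539 * 329 * 0.012745
  = 0.226 m^3/s.

0.226


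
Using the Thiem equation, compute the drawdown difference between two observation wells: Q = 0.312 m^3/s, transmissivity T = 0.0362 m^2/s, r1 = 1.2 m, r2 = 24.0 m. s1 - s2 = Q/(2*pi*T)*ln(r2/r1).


Thiem equation: s1 - s2 = Q/(2*pi*T) * ln(r2/r1).
ln(r2/r1) = ln(24.0/1.2) = 2.9957.
Q/(2*pi*T) = 0.312 / (2*pi*0.0362) = 0.312 / 0.2275 = 1.3717.
s1 - s2 = 1.3717 * 2.9957 = 4.1093 m.

4.1093


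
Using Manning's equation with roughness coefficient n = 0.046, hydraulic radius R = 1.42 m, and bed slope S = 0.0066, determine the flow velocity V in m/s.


Manning's equation gives V = (1/n) * R^(2/3) * S^(1/2).
First, compute R^(2/3) = 1.42^(2/3) = 1.2634.
Next, S^(1/2) = 0.0066^(1/2) = 0.08124.
Then 1/n = 1/0.046 = 21.74.
V = 21.74 * 1.2634 * 0.08124 = 2.2312 m/s.

2.2312


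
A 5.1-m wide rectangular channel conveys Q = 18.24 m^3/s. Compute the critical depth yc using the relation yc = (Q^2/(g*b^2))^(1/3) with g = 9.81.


Using yc = (Q^2 / (g * b^2))^(1/3):
Q^2 = 18.24^2 = 332.7.
g * b^2 = 9.81 * 5.1^2 = 9.81 * 26.01 = 255.16.
Q^2 / (g*b^2) = 332.7 / 255.16 = 1.3039.
yc = 1.3039^(1/3) = 1.0925 m.

1.0925


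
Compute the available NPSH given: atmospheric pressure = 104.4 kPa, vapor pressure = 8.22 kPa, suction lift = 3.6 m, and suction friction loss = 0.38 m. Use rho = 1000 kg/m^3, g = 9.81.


NPSHa = p_atm/(rho*g) - z_s - hf_s - p_vap/(rho*g).
p_atm/(rho*g) = 104.4*1000 / (1000*9.81) = 10.642 m.
p_vap/(rho*g) = 8.22*1000 / (1000*9.81) = 0.838 m.
NPSHa = 10.642 - 3.6 - 0.38 - 0.838
      = 5.82 m.

5.82


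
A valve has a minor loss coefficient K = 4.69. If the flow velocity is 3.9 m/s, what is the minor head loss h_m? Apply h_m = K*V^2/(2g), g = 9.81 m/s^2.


Minor loss formula: h_m = K * V^2/(2g).
V^2 = 3.9^2 = 15.21.
V^2/(2g) = 15.21 / 19.62 = 0.7752 m.
h_m = 4.69 * 0.7752 = 3.6358 m.

3.6358


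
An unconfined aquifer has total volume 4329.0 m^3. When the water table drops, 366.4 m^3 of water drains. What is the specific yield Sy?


Specific yield Sy = Volume drained / Total volume.
Sy = 366.4 / 4329.0
   = 0.0846.

0.0846


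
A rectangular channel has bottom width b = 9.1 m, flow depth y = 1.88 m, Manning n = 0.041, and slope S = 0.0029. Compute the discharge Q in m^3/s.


For a rectangular channel, the cross-sectional area A = b * y = 9.1 * 1.88 = 17.11 m^2.
The wetted perimeter P = b + 2y = 9.1 + 2*1.88 = 12.86 m.
Hydraulic radius R = A/P = 17.11/12.86 = 1.3303 m.
Velocity V = (1/n)*R^(2/3)*S^(1/2) = (1/0.041)*1.3303^(2/3)*0.0029^(1/2) = 1.5887 m/s.
Discharge Q = A * V = 17.11 * 1.5887 = 27.18 m^3/s.

27.18


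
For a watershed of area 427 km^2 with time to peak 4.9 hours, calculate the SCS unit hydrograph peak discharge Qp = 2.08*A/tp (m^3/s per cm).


SCS formula: Qp = 2.08 * A / tp.
Qp = 2.08 * 427 / 4.9
   = 888.16 / 4.9
   = 181.26 m^3/s per cm.

181.26


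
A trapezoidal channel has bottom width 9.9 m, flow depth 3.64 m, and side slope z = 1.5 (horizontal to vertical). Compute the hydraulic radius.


For a trapezoidal section with side slope z:
A = (b + z*y)*y = (9.9 + 1.5*3.64)*3.64 = 55.91 m^2.
P = b + 2*y*sqrt(1 + z^2) = 9.9 + 2*3.64*sqrt(1 + 1.5^2) = 23.024 m.
R = A/P = 55.91 / 23.024 = 2.4283 m.

2.4283


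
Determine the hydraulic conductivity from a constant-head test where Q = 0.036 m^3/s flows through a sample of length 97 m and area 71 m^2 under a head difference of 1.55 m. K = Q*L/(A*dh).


From K = Q*L / (A*dh):
Numerator: Q*L = 0.036 * 97 = 3.492.
Denominator: A*dh = 71 * 1.55 = 110.05.
K = 3.492 / 110.05 = 0.031731 m/s.

0.031731


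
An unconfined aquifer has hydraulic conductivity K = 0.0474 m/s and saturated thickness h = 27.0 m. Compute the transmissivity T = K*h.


Transmissivity is defined as T = K * h.
T = 0.0474 * 27.0
  = 1.2798 m^2/s.

1.2798


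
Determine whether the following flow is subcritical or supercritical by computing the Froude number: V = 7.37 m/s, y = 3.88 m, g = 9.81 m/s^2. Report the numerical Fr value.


The Froude number is defined as Fr = V / sqrt(g*y).
g*y = 9.81 * 3.88 = 38.0628.
sqrt(g*y) = sqrt(38.0628) = 6.1695.
Fr = 7.37 / 6.1695 = 1.1946.
Since Fr > 1, the flow is supercritical.

1.1946


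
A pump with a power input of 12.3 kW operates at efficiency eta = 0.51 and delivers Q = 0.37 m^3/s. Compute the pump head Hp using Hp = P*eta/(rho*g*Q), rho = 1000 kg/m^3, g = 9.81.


Pump head formula: Hp = P * eta / (rho * g * Q).
Numerator: P * eta = 12.3 * 1000 * 0.51 = 6273.0 W.
Denominator: rho * g * Q = 1000 * 9.81 * 0.37 = 3629.7.
Hp = 6273.0 / 3629.7 = 1.73 m.

1.73


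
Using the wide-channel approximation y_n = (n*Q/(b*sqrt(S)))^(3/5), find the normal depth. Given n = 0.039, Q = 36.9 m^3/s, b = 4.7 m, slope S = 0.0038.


We use the wide-channel approximation y_n = (n*Q/(b*sqrt(S)))^(3/5).
sqrt(S) = sqrt(0.0038) = 0.061644.
Numerator: n*Q = 0.039 * 36.9 = 1.4391.
Denominator: b*sqrt(S) = 4.7 * 0.061644 = 0.289727.
arg = 4.9671.
y_n = 4.9671^(3/5) = 2.6161 m.

2.6161


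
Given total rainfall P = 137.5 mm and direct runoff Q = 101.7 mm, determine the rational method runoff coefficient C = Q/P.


The runoff coefficient C = runoff depth / rainfall depth.
C = 101.7 / 137.5
  = 0.7396.

0.7396


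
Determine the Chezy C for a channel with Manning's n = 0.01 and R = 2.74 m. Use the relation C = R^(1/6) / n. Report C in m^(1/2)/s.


The Chezy coefficient relates to Manning's n through C = R^(1/6) / n.
R^(1/6) = 2.74^(1/6) = 1.182928.
C = 1.182928 / 0.01 = 118.29 m^(1/2)/s.

118.29


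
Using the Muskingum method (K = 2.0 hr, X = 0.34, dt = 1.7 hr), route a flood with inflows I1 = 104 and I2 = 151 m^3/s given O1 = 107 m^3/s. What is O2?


Muskingum coefficients:
denom = 2*K*(1-X) + dt = 2*2.0*(1-0.34) + 1.7 = 4.34.
C0 = (dt - 2*K*X)/denom = (1.7 - 2*2.0*0.34)/4.34 = 0.0783.
C1 = (dt + 2*K*X)/denom = (1.7 + 2*2.0*0.34)/4.34 = 0.7051.
C2 = (2*K*(1-X) - dt)/denom = 0.2166.
O2 = C0*I2 + C1*I1 + C2*O1
   = 0.0783*151 + 0.7051*104 + 0.2166*107
   = 108.33 m^3/s.

108.33


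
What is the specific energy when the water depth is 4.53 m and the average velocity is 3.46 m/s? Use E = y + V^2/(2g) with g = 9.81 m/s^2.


Specific energy E = y + V^2/(2g).
Velocity head = V^2/(2g) = 3.46^2 / (2*9.81) = 11.9716 / 19.62 = 0.6102 m.
E = 4.53 + 0.6102 = 5.1402 m.

5.1402


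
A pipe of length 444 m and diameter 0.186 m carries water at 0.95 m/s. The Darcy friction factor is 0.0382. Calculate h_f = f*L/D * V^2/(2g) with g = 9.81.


Darcy-Weisbach equation: h_f = f * (L/D) * V^2/(2g).
f * L/D = 0.0382 * 444/0.186 = 91.1871.
V^2/(2g) = 0.95^2 / (2*9.81) = 0.9025 / 19.62 = 0.046 m.
h_f = 91.1871 * 0.046 = 4.195 m.

4.195


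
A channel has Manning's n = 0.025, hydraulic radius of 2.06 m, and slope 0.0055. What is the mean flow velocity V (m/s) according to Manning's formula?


Manning's equation gives V = (1/n) * R^(2/3) * S^(1/2).
First, compute R^(2/3) = 2.06^(2/3) = 1.619.
Next, S^(1/2) = 0.0055^(1/2) = 0.074162.
Then 1/n = 1/0.025 = 40.0.
V = 40.0 * 1.619 * 0.074162 = 4.8027 m/s.

4.8027


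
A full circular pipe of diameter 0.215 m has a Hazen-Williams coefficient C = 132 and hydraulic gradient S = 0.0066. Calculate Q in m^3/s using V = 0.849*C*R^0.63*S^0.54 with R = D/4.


For a full circular pipe, R = D/4 = 0.215/4 = 0.0537 m.
V = 0.849 * 132 * 0.0537^0.63 * 0.0066^0.54
  = 0.849 * 132 * 0.15854 * 0.066459
  = 1.1808 m/s.
Pipe area A = pi*D^2/4 = pi*0.215^2/4 = 0.0363 m^2.
Q = A * V = 0.0363 * 1.1808 = 0.0429 m^3/s.

0.0429


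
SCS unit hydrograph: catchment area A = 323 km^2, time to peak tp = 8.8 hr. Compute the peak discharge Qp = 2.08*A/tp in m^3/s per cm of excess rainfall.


SCS formula: Qp = 2.08 * A / tp.
Qp = 2.08 * 323 / 8.8
   = 671.84 / 8.8
   = 76.35 m^3/s per cm.

76.35


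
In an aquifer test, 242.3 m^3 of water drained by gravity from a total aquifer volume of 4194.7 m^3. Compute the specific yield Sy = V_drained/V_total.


Specific yield Sy = Volume drained / Total volume.
Sy = 242.3 / 4194.7
   = 0.0578.

0.0578


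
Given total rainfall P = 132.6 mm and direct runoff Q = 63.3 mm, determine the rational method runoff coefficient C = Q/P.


The runoff coefficient C = runoff depth / rainfall depth.
C = 63.3 / 132.6
  = 0.4774.

0.4774


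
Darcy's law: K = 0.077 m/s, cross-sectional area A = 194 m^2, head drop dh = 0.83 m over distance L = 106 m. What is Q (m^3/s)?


Darcy's law: Q = K * A * i, where i = dh/L.
Hydraulic gradient i = 0.83 / 106 = 0.00783.
Q = 0.077 * 194 * 0.00783
  = 0.117 m^3/s.

0.117


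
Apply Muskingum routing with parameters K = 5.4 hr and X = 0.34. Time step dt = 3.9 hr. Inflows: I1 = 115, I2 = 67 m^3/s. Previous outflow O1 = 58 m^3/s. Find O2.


Muskingum coefficients:
denom = 2*K*(1-X) + dt = 2*5.4*(1-0.34) + 3.9 = 11.028.
C0 = (dt - 2*K*X)/denom = (3.9 - 2*5.4*0.34)/11.028 = 0.0207.
C1 = (dt + 2*K*X)/denom = (3.9 + 2*5.4*0.34)/11.028 = 0.6866.
C2 = (2*K*(1-X) - dt)/denom = 0.2927.
O2 = C0*I2 + C1*I1 + C2*O1
   = 0.0207*67 + 0.6866*115 + 0.2927*58
   = 97.32 m^3/s.

97.32


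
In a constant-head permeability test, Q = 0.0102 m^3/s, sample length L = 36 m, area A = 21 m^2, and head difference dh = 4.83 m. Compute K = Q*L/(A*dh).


From K = Q*L / (A*dh):
Numerator: Q*L = 0.0102 * 36 = 0.3672.
Denominator: A*dh = 21 * 4.83 = 101.43.
K = 0.3672 / 101.43 = 0.00362 m/s.

0.00362


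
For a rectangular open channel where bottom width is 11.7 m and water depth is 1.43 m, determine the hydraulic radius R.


For a rectangular section:
Flow area A = b * y = 11.7 * 1.43 = 16.73 m^2.
Wetted perimeter P = b + 2y = 11.7 + 2*1.43 = 14.56 m.
Hydraulic radius R = A/P = 16.73 / 14.56 = 1.1491 m.

1.1491


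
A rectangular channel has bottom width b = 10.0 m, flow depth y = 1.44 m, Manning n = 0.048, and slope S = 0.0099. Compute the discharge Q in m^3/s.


For a rectangular channel, the cross-sectional area A = b * y = 10.0 * 1.44 = 14.4 m^2.
The wetted perimeter P = b + 2y = 10.0 + 2*1.44 = 12.88 m.
Hydraulic radius R = A/P = 14.4/12.88 = 1.118 m.
Velocity V = (1/n)*R^(2/3)*S^(1/2) = (1/0.048)*1.118^(2/3)*0.0099^(1/2) = 2.2329 m/s.
Discharge Q = A * V = 14.4 * 2.2329 = 32.154 m^3/s.

32.154
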